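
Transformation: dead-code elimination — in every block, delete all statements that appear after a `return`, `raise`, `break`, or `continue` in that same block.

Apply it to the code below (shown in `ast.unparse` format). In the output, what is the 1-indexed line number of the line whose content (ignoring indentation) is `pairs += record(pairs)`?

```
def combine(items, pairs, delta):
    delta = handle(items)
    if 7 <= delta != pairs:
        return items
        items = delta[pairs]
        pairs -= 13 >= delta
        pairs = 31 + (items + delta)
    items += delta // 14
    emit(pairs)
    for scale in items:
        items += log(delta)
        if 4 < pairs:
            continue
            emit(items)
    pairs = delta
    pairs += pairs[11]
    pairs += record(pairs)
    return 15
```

13

Transformed code:
def combine(items, pairs, delta):
    delta = handle(items)
    if 7 <= delta != pairs:
        return items
    items += delta // 14
    emit(pairs)
    for scale in items:
        items += log(delta)
        if 4 < pairs:
            continue
    pairs = delta
    pairs += pairs[11]
    pairs += record(pairs)
    return 15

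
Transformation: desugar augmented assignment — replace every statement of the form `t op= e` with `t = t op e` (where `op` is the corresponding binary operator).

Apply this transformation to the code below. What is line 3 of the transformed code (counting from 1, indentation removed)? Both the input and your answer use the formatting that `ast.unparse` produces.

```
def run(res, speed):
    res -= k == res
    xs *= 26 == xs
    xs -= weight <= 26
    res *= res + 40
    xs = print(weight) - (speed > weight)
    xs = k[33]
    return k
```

Transformed code:
def run(res, speed):
    res = res - (k == res)
    xs = xs * (26 == xs)
    xs = xs - (weight <= 26)
    res = res * (res + 40)
    xs = print(weight) - (speed > weight)
    xs = k[33]
    return k

xs = xs * (26 == xs)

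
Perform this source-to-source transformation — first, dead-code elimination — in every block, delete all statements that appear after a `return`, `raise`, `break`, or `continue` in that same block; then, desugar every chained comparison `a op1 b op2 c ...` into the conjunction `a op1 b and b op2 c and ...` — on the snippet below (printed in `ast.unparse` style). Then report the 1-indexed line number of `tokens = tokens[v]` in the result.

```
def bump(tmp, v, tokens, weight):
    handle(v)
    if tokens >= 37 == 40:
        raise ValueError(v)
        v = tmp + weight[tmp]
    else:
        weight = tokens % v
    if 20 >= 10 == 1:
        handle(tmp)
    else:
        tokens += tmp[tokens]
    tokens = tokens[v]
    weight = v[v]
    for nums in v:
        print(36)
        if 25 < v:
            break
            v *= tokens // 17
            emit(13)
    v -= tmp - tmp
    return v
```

Transformed code:
def bump(tmp, v, tokens, weight):
    handle(v)
    if tokens >= 37 and 37 == 40:
        raise ValueError(v)
    else:
        weight = tokens % v
    if 20 >= 10 and 10 == 1:
        handle(tmp)
    else:
        tokens += tmp[tokens]
    tokens = tokens[v]
    weight = v[v]
    for nums in v:
        print(36)
        if 25 < v:
            break
    v -= tmp - tmp
    return v

11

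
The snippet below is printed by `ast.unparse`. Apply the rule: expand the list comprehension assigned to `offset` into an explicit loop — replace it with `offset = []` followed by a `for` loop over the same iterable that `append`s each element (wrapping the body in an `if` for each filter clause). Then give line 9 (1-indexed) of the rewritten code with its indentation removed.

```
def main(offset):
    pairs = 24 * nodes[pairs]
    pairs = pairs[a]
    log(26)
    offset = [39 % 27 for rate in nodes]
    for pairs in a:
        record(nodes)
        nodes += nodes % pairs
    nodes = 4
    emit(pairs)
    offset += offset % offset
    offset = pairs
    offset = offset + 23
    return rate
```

Transformed code:
def main(offset):
    pairs = 24 * nodes[pairs]
    pairs = pairs[a]
    log(26)
    offset = []
    for rate in nodes:
        offset.append(39 % 27)
    for pairs in a:
        record(nodes)
        nodes += nodes % pairs
    nodes = 4
    emit(pairs)
    offset += offset % offset
    offset = pairs
    offset = offset + 23
    return rate

record(nodes)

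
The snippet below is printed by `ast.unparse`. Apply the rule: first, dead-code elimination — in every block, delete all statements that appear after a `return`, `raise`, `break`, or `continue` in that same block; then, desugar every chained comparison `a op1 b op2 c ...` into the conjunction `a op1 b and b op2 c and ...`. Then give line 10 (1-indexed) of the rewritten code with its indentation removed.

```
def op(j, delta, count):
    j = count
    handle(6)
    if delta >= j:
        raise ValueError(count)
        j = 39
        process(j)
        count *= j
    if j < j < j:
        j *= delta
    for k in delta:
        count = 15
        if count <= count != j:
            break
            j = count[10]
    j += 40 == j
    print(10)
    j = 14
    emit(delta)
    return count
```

if count <= count and count != j:

Transformed code:
def op(j, delta, count):
    j = count
    handle(6)
    if delta >= j:
        raise ValueError(count)
    if j < j and j < j:
        j *= delta
    for k in delta:
        count = 15
        if count <= count and count != j:
            break
    j += 40 == j
    print(10)
    j = 14
    emit(delta)
    return count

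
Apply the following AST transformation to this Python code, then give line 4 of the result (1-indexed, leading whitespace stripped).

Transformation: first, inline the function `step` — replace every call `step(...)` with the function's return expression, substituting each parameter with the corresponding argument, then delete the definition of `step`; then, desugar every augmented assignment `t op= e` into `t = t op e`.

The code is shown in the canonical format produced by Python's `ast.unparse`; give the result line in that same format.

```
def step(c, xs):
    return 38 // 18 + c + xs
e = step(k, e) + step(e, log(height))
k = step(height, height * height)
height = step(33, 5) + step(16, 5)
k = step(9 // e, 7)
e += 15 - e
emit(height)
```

k = 38 // 18 + 9 // e + 7

Transformed code:
e = 38 // 18 + k + e + (38 // 18 + e + log(height))
k = 38 // 18 + height + height * height
height = 38 // 18 + 33 + 5 + (38 // 18 + 16 + 5)
k = 38 // 18 + 9 // e + 7
e = e + (15 - e)
emit(height)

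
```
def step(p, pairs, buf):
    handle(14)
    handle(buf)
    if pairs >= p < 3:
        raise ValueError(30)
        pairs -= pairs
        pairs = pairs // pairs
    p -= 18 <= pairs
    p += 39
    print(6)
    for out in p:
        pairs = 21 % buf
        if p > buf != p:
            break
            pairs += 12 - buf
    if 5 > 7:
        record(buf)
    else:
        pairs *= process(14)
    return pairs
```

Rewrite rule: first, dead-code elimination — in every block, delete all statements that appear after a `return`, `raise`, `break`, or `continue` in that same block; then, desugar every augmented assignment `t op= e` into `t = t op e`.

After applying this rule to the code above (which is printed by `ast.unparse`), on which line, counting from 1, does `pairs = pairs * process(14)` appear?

Transformed code:
def step(p, pairs, buf):
    handle(14)
    handle(buf)
    if pairs >= p < 3:
        raise ValueError(30)
    p = p - (18 <= pairs)
    p = p + 39
    print(6)
    for out in p:
        pairs = 21 % buf
        if p > buf != p:
            break
    if 5 > 7:
        record(buf)
    else:
        pairs = pairs * process(14)
    return pairs

16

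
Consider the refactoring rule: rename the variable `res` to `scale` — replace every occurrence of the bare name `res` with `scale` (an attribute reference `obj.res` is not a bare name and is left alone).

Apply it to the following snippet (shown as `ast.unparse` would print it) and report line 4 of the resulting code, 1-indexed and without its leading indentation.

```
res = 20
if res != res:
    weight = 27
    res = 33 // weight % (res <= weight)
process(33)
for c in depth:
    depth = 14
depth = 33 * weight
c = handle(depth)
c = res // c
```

Transformed code:
scale = 20
if scale != scale:
    weight = 27
    scale = 33 // weight % (scale <= weight)
process(33)
for c in depth:
    depth = 14
depth = 33 * weight
c = handle(depth)
c = scale // c

scale = 33 // weight % (scale <= weight)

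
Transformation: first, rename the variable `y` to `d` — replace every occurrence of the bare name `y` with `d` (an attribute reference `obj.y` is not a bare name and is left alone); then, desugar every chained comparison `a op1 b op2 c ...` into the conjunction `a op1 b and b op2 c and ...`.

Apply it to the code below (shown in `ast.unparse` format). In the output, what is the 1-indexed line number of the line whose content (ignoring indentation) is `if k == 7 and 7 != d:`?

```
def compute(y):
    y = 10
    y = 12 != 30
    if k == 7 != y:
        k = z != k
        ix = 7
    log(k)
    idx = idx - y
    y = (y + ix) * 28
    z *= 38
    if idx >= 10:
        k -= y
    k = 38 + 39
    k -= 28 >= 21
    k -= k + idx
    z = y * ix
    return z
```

4

Transformed code:
def compute(d):
    d = 10
    d = 12 != 30
    if k == 7 and 7 != d:
        k = z != k
        ix = 7
    log(k)
    idx = idx - d
    d = (d + ix) * 28
    z *= 38
    if idx >= 10:
        k -= d
    k = 38 + 39
    k -= 28 >= 21
    k -= k + idx
    z = d * ix
    return z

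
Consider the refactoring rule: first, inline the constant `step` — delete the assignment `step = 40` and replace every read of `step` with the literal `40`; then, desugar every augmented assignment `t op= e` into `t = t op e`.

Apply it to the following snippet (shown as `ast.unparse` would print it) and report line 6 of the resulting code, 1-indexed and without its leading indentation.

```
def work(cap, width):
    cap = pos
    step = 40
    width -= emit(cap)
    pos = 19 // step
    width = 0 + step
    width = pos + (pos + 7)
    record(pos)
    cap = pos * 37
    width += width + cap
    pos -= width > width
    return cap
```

width = pos + (pos + 7)

Transformed code:
def work(cap, width):
    cap = pos
    width = width - emit(cap)
    pos = 19 // 40
    width = 0 + 40
    width = pos + (pos + 7)
    record(pos)
    cap = pos * 37
    width = width + (width + cap)
    pos = pos - (width > width)
    return cap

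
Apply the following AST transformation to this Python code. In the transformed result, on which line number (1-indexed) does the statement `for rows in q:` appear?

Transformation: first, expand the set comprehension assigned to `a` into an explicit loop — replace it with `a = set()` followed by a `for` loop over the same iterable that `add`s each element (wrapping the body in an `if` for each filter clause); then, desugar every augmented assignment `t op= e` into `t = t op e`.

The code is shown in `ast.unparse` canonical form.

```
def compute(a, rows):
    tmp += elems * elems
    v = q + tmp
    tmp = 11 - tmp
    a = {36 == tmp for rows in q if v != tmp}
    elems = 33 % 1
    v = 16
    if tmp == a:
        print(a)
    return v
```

Transformed code:
def compute(a, rows):
    tmp = tmp + elems * elems
    v = q + tmp
    tmp = 11 - tmp
    a = set()
    for rows in q:
        if v != tmp:
            a.add(36 == tmp)
    elems = 33 % 1
    v = 16
    if tmp == a:
        print(a)
    return v

6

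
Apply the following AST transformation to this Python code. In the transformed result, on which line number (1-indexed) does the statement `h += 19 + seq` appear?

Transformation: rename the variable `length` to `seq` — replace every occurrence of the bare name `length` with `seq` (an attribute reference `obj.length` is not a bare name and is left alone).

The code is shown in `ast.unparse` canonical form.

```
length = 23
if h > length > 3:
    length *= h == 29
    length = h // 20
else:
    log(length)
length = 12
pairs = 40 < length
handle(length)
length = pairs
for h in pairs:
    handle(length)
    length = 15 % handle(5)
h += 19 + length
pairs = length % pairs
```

14

Transformed code:
seq = 23
if h > seq > 3:
    seq *= h == 29
    seq = h // 20
else:
    log(seq)
seq = 12
pairs = 40 < seq
handle(seq)
seq = pairs
for h in pairs:
    handle(seq)
    seq = 15 % handle(5)
h += 19 + seq
pairs = seq % pairs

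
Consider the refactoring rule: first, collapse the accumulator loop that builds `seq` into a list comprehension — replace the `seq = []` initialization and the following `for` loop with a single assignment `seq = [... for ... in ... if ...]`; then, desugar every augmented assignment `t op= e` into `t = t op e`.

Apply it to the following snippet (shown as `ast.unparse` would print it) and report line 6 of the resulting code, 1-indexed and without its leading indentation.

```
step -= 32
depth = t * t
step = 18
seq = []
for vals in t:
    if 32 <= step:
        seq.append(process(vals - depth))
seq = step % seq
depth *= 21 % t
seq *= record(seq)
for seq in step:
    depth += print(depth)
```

depth = depth * (21 % t)

Transformed code:
step = step - 32
depth = t * t
step = 18
seq = [process(vals - depth) for vals in t if 32 <= step]
seq = step % seq
depth = depth * (21 % t)
seq = seq * record(seq)
for seq in step:
    depth = depth + print(depth)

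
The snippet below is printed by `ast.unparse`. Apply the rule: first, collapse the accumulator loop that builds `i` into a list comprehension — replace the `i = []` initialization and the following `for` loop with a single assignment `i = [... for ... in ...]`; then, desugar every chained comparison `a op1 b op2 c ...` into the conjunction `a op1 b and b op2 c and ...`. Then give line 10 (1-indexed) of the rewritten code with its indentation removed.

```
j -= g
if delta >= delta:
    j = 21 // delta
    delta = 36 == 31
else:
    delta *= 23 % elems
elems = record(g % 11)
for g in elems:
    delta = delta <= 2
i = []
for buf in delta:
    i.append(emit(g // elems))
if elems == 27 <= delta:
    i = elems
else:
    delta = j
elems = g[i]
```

Transformed code:
j -= g
if delta >= delta:
    j = 21 // delta
    delta = 36 == 31
else:
    delta *= 23 % elems
elems = record(g % 11)
for g in elems:
    delta = delta <= 2
i = [emit(g // elems) for buf in delta]
if elems == 27 and 27 <= delta:
    i = elems
else:
    delta = j
elems = g[i]

i = [emit(g // elems) for buf in delta]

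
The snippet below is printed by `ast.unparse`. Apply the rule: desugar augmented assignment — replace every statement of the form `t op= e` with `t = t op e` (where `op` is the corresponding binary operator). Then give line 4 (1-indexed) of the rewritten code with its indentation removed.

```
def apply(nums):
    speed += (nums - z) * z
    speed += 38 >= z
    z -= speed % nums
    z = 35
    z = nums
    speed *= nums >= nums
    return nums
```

z = z - speed % nums

Transformed code:
def apply(nums):
    speed = speed + (nums - z) * z
    speed = speed + (38 >= z)
    z = z - speed % nums
    z = 35
    z = nums
    speed = speed * (nums >= nums)
    return nums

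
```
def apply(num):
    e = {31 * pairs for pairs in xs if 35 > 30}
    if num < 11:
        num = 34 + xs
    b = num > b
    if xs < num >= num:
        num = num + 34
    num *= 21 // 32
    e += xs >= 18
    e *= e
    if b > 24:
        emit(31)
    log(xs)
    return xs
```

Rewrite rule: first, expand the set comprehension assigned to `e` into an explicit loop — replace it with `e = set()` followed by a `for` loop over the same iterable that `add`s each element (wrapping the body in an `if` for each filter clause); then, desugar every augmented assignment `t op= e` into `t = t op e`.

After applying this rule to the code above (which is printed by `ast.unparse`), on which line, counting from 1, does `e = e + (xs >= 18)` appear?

12

Transformed code:
def apply(num):
    e = set()
    for pairs in xs:
        if 35 > 30:
            e.add(31 * pairs)
    if num < 11:
        num = 34 + xs
    b = num > b
    if xs < num >= num:
        num = num + 34
    num = num * (21 // 32)
    e = e + (xs >= 18)
    e = e * e
    if b > 24:
        emit(31)
    log(xs)
    return xs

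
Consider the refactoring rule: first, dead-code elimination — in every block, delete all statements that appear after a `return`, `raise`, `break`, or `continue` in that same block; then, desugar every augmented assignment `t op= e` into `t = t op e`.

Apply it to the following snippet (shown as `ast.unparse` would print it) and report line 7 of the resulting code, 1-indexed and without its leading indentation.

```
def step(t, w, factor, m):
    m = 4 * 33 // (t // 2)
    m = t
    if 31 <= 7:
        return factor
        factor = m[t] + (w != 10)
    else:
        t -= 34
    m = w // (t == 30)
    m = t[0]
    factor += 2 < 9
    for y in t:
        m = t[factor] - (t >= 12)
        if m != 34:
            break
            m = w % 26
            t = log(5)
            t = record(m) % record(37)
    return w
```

Transformed code:
def step(t, w, factor, m):
    m = 4 * 33 // (t // 2)
    m = t
    if 31 <= 7:
        return factor
    else:
        t = t - 34
    m = w // (t == 30)
    m = t[0]
    factor = factor + (2 < 9)
    for y in t:
        m = t[factor] - (t >= 12)
        if m != 34:
            break
    return w

t = t - 34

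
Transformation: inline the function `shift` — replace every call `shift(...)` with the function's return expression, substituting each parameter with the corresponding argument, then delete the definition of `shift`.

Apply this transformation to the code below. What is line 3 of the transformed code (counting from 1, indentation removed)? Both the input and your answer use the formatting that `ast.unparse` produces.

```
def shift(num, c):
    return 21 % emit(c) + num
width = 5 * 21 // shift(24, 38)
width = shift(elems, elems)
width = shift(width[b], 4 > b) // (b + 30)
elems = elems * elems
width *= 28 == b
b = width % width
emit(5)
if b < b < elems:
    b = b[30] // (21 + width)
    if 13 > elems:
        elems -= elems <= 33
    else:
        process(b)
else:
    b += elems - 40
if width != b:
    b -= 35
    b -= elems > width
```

Transformed code:
width = 5 * 21 // (21 % emit(38) + 24)
width = 21 % emit(elems) + elems
width = (21 % emit(4 > b) + width[b]) // (b + 30)
elems = elems * elems
width *= 28 == b
b = width % width
emit(5)
if b < b < elems:
    b = b[30] // (21 + width)
    if 13 > elems:
        elems -= elems <= 33
    else:
        process(b)
else:
    b += elems - 40
if width != b:
    b -= 35
    b -= elems > width

width = (21 % emit(4 > b) + width[b]) // (b + 30)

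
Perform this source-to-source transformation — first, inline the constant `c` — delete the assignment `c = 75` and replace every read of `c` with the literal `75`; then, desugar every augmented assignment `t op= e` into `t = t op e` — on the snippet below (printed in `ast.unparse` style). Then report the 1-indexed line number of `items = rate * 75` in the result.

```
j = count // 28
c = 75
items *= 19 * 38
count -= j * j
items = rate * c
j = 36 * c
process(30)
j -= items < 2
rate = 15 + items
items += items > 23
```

4

Transformed code:
j = count // 28
items = items * (19 * 38)
count = count - j * j
items = rate * 75
j = 36 * 75
process(30)
j = j - (items < 2)
rate = 15 + items
items = items + (items > 23)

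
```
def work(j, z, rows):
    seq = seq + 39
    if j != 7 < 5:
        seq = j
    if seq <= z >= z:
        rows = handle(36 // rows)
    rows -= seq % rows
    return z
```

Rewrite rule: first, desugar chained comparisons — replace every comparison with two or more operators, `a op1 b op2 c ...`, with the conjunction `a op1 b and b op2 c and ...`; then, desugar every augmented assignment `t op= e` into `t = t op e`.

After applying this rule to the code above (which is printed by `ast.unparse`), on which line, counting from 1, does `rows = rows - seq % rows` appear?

7

Transformed code:
def work(j, z, rows):
    seq = seq + 39
    if j != 7 and 7 < 5:
        seq = j
    if seq <= z and z >= z:
        rows = handle(36 // rows)
    rows = rows - seq % rows
    return z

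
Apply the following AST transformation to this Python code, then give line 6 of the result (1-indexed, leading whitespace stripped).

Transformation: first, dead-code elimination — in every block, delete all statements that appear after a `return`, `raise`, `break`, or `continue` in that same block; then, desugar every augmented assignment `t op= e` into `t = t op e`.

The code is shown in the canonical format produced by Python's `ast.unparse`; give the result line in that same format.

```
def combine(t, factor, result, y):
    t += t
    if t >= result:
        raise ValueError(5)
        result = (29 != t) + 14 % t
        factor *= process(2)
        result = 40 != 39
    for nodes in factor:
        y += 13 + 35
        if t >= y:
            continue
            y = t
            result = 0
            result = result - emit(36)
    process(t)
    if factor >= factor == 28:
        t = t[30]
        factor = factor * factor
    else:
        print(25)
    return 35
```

y = y + (13 + 35)

Transformed code:
def combine(t, factor, result, y):
    t = t + t
    if t >= result:
        raise ValueError(5)
    for nodes in factor:
        y = y + (13 + 35)
        if t >= y:
            continue
    process(t)
    if factor >= factor == 28:
        t = t[30]
        factor = factor * factor
    else:
        print(25)
    return 35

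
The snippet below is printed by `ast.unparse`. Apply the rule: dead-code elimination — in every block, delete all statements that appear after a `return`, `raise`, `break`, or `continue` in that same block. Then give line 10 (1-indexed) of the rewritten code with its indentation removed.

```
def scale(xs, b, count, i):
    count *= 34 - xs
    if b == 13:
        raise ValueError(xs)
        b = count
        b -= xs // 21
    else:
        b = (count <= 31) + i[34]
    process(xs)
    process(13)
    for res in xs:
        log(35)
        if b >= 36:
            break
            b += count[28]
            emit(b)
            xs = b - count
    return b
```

log(35)

Transformed code:
def scale(xs, b, count, i):
    count *= 34 - xs
    if b == 13:
        raise ValueError(xs)
    else:
        b = (count <= 31) + i[34]
    process(xs)
    process(13)
    for res in xs:
        log(35)
        if b >= 36:
            break
    return b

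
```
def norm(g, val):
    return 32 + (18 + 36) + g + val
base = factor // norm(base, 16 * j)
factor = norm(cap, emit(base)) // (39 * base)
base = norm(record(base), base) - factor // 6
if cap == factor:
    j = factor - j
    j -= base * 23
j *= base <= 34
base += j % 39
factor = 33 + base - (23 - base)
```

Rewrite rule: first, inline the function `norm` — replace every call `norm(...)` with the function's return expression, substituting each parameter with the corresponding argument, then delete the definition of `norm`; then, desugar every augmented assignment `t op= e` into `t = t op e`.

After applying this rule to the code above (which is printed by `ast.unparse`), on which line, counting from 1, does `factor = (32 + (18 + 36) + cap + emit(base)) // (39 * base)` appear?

Transformed code:
base = factor // (32 + (18 + 36) + base + 16 * j)
factor = (32 + (18 + 36) + cap + emit(base)) // (39 * base)
base = 32 + (18 + 36) + record(base) + base - factor // 6
if cap == factor:
    j = factor - j
    j = j - base * 23
j = j * (base <= 34)
base = base + j % 39
factor = 33 + base - (23 - base)

2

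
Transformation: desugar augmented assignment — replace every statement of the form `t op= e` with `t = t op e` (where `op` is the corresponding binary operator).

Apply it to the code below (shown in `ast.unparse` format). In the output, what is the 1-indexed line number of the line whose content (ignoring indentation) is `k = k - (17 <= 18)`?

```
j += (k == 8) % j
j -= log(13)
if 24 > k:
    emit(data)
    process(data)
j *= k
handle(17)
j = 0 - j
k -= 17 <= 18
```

9

Transformed code:
j = j + (k == 8) % j
j = j - log(13)
if 24 > k:
    emit(data)
    process(data)
j = j * k
handle(17)
j = 0 - j
k = k - (17 <= 18)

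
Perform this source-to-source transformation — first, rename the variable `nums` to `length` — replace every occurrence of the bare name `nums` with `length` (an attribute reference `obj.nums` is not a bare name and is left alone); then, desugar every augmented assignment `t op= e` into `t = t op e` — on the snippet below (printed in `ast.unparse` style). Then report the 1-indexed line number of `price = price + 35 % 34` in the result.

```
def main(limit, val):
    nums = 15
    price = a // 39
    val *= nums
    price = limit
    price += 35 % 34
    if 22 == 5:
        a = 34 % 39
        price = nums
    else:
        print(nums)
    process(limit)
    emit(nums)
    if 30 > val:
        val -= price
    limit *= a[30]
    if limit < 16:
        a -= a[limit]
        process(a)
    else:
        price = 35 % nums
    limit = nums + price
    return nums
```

Transformed code:
def main(limit, val):
    length = 15
    price = a // 39
    val = val * length
    price = limit
    price = price + 35 % 34
    if 22 == 5:
        a = 34 % 39
        price = length
    else:
        print(length)
    process(limit)
    emit(length)
    if 30 > val:
        val = val - price
    limit = limit * a[30]
    if limit < 16:
        a = a - a[limit]
        process(a)
    else:
        price = 35 % length
    limit = length + price
    return length

6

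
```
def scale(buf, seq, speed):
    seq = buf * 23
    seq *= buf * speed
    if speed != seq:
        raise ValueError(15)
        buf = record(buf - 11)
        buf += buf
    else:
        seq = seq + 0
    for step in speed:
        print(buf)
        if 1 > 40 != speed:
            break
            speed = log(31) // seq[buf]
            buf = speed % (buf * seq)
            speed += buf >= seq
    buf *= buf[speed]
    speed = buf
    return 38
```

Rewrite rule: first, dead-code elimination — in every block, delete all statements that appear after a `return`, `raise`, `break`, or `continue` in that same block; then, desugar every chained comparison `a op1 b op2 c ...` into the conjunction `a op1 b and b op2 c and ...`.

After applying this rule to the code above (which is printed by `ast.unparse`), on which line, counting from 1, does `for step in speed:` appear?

8

Transformed code:
def scale(buf, seq, speed):
    seq = buf * 23
    seq *= buf * speed
    if speed != seq:
        raise ValueError(15)
    else:
        seq = seq + 0
    for step in speed:
        print(buf)
        if 1 > 40 and 40 != speed:
            break
    buf *= buf[speed]
    speed = buf
    return 38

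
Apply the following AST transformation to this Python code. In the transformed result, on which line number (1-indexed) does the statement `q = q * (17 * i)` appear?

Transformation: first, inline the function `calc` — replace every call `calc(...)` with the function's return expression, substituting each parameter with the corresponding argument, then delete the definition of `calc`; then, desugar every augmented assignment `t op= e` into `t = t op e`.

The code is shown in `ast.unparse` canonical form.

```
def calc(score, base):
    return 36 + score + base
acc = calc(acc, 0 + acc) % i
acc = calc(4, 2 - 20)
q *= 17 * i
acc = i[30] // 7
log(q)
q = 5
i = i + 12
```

Transformed code:
acc = (36 + acc + (0 + acc)) % i
acc = 36 + 4 + (2 - 20)
q = q * (17 * i)
acc = i[30] // 7
log(q)
q = 5
i = i + 12

3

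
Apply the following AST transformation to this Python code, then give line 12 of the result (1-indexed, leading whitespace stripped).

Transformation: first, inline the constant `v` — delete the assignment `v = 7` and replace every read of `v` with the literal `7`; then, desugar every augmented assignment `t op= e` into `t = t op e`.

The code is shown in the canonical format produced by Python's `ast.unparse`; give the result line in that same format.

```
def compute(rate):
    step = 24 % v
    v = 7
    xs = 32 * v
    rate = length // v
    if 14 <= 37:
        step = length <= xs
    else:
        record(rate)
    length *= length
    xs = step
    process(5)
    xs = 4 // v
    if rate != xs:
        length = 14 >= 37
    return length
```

xs = 4 // 7

Transformed code:
def compute(rate):
    step = 24 % 7
    xs = 32 * 7
    rate = length // 7
    if 14 <= 37:
        step = length <= xs
    else:
        record(rate)
    length = length * length
    xs = step
    process(5)
    xs = 4 // 7
    if rate != xs:
        length = 14 >= 37
    return length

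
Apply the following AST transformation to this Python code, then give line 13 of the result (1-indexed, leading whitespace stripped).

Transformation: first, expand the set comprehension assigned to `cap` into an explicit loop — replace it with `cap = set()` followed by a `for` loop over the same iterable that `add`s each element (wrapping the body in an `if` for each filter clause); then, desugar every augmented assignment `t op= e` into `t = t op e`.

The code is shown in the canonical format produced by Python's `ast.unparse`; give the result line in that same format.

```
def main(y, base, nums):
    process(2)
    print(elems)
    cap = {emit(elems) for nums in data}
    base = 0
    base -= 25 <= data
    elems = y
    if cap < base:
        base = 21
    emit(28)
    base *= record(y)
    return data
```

Transformed code:
def main(y, base, nums):
    process(2)
    print(elems)
    cap = set()
    for nums in data:
        cap.add(emit(elems))
    base = 0
    base = base - (25 <= data)
    elems = y
    if cap < base:
        base = 21
    emit(28)
    base = base * record(y)
    return data

base = base * record(y)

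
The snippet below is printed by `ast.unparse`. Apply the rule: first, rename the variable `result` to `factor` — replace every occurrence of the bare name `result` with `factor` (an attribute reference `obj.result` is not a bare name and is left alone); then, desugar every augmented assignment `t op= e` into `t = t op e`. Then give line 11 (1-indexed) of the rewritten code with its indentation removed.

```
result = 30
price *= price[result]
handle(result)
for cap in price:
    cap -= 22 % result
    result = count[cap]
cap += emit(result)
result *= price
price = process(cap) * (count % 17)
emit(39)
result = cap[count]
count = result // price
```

factor = cap[count]

Transformed code:
factor = 30
price = price * price[factor]
handle(factor)
for cap in price:
    cap = cap - 22 % factor
    factor = count[cap]
cap = cap + emit(factor)
factor = factor * price
price = process(cap) * (count % 17)
emit(39)
factor = cap[count]
count = factor // price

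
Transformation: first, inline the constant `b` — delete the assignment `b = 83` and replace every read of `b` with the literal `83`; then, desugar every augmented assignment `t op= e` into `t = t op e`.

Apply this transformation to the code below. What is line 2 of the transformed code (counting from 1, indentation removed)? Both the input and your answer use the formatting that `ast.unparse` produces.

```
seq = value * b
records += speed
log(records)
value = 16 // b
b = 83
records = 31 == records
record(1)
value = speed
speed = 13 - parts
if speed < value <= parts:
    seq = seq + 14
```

Transformed code:
seq = value * 83
records = records + speed
log(records)
value = 16 // 83
records = 31 == records
record(1)
value = speed
speed = 13 - parts
if speed < value <= parts:
    seq = seq + 14

records = records + speed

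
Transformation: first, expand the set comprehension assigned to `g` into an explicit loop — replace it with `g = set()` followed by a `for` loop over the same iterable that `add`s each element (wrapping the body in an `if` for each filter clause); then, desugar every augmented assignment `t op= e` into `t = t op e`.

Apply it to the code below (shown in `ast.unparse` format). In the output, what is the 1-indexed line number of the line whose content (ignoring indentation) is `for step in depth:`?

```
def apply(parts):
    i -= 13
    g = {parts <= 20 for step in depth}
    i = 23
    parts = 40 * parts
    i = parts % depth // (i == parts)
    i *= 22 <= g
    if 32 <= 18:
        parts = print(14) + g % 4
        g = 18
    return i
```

Transformed code:
def apply(parts):
    i = i - 13
    g = set()
    for step in depth:
        g.add(parts <= 20)
    i = 23
    parts = 40 * parts
    i = parts % depth // (i == parts)
    i = i * (22 <= g)
    if 32 <= 18:
        parts = print(14) + g % 4
        g = 18
    return i

4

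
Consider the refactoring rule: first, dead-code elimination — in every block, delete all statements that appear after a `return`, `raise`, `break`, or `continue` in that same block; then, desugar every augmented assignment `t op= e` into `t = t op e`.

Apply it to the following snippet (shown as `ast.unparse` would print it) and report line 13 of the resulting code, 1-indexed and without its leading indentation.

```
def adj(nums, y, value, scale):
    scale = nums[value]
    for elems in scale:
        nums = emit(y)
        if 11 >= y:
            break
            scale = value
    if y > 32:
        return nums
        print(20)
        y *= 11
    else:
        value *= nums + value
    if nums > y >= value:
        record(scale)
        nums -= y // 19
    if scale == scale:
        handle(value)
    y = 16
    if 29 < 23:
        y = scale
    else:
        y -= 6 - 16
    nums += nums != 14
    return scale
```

Transformed code:
def adj(nums, y, value, scale):
    scale = nums[value]
    for elems in scale:
        nums = emit(y)
        if 11 >= y:
            break
    if y > 32:
        return nums
    else:
        value = value * (nums + value)
    if nums > y >= value:
        record(scale)
        nums = nums - y // 19
    if scale == scale:
        handle(value)
    y = 16
    if 29 < 23:
        y = scale
    else:
        y = y - (6 - 16)
    nums = nums + (nums != 14)
    return scale

nums = nums - y // 19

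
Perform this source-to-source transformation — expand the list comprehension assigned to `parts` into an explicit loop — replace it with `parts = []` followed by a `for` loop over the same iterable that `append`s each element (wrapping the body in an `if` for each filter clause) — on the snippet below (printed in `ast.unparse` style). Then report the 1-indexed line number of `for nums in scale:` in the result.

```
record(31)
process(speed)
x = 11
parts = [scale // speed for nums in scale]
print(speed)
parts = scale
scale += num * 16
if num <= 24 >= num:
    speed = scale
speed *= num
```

5

Transformed code:
record(31)
process(speed)
x = 11
parts = []
for nums in scale:
    parts.append(scale // speed)
print(speed)
parts = scale
scale += num * 16
if num <= 24 >= num:
    speed = scale
speed *= num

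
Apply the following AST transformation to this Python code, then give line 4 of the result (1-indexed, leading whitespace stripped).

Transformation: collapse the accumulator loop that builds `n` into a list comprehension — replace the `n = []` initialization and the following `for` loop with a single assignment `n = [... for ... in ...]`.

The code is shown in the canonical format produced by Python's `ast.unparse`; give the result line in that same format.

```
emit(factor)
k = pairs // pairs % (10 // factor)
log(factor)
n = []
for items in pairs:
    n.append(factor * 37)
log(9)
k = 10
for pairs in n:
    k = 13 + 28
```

Transformed code:
emit(factor)
k = pairs // pairs % (10 // factor)
log(factor)
n = [factor * 37 for items in pairs]
log(9)
k = 10
for pairs in n:
    k = 13 + 28

n = [factor * 37 for items in pairs]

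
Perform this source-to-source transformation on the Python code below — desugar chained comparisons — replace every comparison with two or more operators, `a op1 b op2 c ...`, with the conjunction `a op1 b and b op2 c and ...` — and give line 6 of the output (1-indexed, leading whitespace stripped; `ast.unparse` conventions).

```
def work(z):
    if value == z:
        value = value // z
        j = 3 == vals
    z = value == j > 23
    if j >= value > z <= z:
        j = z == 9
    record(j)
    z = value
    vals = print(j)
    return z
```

Transformed code:
def work(z):
    if value == z:
        value = value // z
        j = 3 == vals
    z = value == j and j > 23
    if j >= value and value > z and (z <= z):
        j = z == 9
    record(j)
    z = value
    vals = print(j)
    return z

if j >= value and value > z and (z <= z):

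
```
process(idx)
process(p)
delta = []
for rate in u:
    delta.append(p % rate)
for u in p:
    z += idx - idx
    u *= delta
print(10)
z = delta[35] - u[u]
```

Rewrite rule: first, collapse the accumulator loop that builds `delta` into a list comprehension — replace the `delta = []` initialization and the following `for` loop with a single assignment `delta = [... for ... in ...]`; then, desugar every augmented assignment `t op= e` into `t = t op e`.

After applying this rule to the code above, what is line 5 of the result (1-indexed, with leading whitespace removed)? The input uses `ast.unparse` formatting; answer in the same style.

z = z + (idx - idx)

Transformed code:
process(idx)
process(p)
delta = [p % rate for rate in u]
for u in p:
    z = z + (idx - idx)
    u = u * delta
print(10)
z = delta[35] - u[u]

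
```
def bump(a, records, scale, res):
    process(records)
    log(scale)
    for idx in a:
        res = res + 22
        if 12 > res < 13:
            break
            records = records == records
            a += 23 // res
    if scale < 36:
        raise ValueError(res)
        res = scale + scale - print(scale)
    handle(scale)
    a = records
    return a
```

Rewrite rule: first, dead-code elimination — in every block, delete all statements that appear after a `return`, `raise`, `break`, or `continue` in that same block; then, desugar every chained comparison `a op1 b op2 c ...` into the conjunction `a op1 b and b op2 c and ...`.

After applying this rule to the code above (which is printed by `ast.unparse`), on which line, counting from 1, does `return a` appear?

Transformed code:
def bump(a, records, scale, res):
    process(records)
    log(scale)
    for idx in a:
        res = res + 22
        if 12 > res and res < 13:
            break
    if scale < 36:
        raise ValueError(res)
    handle(scale)
    a = records
    return a

12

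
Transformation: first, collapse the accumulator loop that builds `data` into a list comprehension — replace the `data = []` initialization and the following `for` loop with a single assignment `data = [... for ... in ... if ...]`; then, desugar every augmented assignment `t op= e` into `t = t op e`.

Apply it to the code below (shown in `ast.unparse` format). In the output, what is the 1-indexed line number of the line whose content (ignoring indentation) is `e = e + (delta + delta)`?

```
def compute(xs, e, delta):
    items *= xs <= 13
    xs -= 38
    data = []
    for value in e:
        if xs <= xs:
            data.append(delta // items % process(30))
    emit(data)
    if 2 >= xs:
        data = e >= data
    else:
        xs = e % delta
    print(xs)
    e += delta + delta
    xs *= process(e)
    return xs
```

11

Transformed code:
def compute(xs, e, delta):
    items = items * (xs <= 13)
    xs = xs - 38
    data = [delta // items % process(30) for value in e if xs <= xs]
    emit(data)
    if 2 >= xs:
        data = e >= data
    else:
        xs = e % delta
    print(xs)
    e = e + (delta + delta)
    xs = xs * process(e)
    return xs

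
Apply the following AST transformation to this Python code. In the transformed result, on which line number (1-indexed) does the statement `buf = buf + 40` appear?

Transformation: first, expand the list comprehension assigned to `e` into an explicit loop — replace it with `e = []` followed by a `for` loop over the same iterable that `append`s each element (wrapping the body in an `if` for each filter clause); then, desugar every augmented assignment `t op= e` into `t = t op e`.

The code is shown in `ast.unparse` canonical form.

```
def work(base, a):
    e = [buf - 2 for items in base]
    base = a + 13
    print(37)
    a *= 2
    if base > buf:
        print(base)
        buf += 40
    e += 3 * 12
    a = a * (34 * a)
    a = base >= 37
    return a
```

10

Transformed code:
def work(base, a):
    e = []
    for items in base:
        e.append(buf - 2)
    base = a + 13
    print(37)
    a = a * 2
    if base > buf:
        print(base)
        buf = buf + 40
    e = e + 3 * 12
    a = a * (34 * a)
    a = base >= 37
    return a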